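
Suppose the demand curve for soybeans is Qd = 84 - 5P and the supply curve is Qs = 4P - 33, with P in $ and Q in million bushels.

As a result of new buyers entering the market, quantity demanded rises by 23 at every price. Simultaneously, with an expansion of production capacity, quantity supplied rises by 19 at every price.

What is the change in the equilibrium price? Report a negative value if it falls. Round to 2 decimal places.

+0.44

Original equilibrium: 84 - 5P = 4P - 33 gives 117 = 9P, so P = 13 and Q = 19.
With the change applied: demand Qd = 107 - 5P, supply Qs = 4P - 14.
Equate the new curves: 107 - 5P = 4P - 14, giving 121 = 9P, P = 121/9 ≈ 13.4444, Q = 358/9 ≈ 39.7778.
ΔP = 13.4444 − 13 = +0.44.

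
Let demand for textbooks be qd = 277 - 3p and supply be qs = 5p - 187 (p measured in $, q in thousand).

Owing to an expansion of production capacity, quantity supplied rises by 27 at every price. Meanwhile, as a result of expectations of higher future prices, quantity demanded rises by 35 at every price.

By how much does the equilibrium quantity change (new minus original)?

+32

Original equilibrium: 277 - 3p = 5p - 187 gives 464 = 8p, so p = 58 and q = 103.
The shock moves the curves to qd = 312 - 3p and qs = 5p - 160.
Setting them equal: 312 - 3p = 5p - 160 → 472 = 8p, so p = 59 and q = 135.
Δq = 135 − 103 = +32.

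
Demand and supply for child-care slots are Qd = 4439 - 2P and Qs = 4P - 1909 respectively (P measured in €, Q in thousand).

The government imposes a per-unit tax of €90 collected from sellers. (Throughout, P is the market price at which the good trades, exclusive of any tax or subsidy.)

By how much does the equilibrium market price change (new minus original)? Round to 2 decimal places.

Initially, 4439 - 2P = 4P - 1909, so 6348 = 6P and P = 1058, Q = 2323.
Since sellers keep the price net of the tax, the effective supply curve becomes Qs = 4P - 2269.
Clearing the new market: 4439 - 2P = 4P - 2269, so P = 1118 and Q = 2203.
ΔP = 1118 − 1058 = +60.00.

+60.00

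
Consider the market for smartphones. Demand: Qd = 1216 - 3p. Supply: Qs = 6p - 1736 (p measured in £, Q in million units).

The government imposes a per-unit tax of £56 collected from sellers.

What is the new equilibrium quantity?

120

Before the shock: 1216 - 3p = 6p - 1736 ⇒ 2952 = 9p ⇒ p = 328, Q = 232.
Since sellers keep the price net of the tax, the effective supply curve becomes Qs = 6p - 2072.
Clearing the new market: 1216 - 3p = 6p - 2072, so p = 1096/3 ≈ 365.3333 and Q = 120.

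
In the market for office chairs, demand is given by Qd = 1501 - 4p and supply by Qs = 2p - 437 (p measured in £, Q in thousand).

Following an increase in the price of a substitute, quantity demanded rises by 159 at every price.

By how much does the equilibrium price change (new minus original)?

Initially, 1501 - 4p = 2p - 437, so 1938 = 6p and p = 323, Q = 209.
After the shift, demand is Qd = 1660 - 4p and supply is Qs = 2p - 437.
Equate the new curves: 1660 - 4p = 2p - 437, giving 2097 = 6p, p = 349.5, Q = 262.
Δp = 349.5 − 323 = +26.5.

+26.5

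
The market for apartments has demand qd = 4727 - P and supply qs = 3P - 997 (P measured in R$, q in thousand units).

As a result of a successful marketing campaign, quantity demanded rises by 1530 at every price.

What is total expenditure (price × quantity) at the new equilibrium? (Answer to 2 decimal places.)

Solve the original market: 4727 - P = 3P - 997, hence P = 1431 and q = 3296.
The new curves are qd = 6257 - P (demand) and qs = 3P - 997 (supply).
Equate the new curves: 6257 - P = 3P - 997, giving 7254 = 4P, P = 1813.5, q = 4443.5.
New expenditure = 1813.5 × 4443.5 = 8058287.25.

8058287.25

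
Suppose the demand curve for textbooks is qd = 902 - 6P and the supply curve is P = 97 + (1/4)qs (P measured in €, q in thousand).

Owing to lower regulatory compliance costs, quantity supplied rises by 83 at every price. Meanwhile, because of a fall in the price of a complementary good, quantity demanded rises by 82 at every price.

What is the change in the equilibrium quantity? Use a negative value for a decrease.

Original equilibrium: 902 - 6P = 4P - 388 gives 1290 = 10P, so P = 129 and q = 128.
With the change applied: demand qd = 984 - 6P, supply qs = 4P - 305.
Clearing the new market: 984 - 6P = 4P - 305, so P = 128.9 and q = 210.6.
Δq = 210.6 − 128 = +82.6.

+82.6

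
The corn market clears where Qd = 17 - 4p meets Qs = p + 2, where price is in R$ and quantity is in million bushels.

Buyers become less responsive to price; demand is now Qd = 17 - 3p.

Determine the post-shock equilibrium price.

3.75

Initially, 17 - 4p = p + 2, so 15 = 5p and p = 3, Q = 5.
The shock moves the curves to Qd = 17 - 3p and Qs = p + 2.
Clearing the new market: 17 - 3p = p + 2, so p = 3.75 and Q = 5.75.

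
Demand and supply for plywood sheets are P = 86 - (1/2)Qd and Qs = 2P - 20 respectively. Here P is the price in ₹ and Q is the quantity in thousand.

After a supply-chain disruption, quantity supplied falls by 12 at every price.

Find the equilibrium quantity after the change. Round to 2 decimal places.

Before the shock: 172 - 2P = 2P - 20 ⇒ 192 = 4P ⇒ P = 48, Q = 76.
After the shift, demand is Qd = 172 - 2P and supply is Qs = 2P - 32.
Clearing the new market: 172 - 2P = 2P - 32, so P = 51 and Q = 70.

70.00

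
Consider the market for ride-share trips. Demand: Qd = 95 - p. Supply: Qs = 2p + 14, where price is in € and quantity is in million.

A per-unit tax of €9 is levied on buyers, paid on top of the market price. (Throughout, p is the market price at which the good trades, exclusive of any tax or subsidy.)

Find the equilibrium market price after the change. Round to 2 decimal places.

24.00

Solve the original market: 95 - p = 2p + 14, hence p = 27 and Q = 68.
Since buyers pay the price plus the tax, the effective demand curve becomes Qd = 86 - p.
Clearing the new market: 86 - p = 2p + 14, so p = 24 and Q = 62.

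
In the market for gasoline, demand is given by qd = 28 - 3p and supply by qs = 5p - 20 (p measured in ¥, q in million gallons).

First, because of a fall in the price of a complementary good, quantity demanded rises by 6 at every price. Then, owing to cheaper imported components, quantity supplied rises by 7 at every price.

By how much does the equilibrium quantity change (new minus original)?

+6.375

Initially, 28 - 3p = 5p - 20, so 48 = 8p and p = 6, q = 10.
After the shift, demand is qd = 34 - 3p and supply is qs = 5p - 13.
New equilibrium: 34 - 3p = 5p - 13 ⇒ 47 = 8p ⇒ p = 5.875, q = 16.375.
Δq = 16.375 − 10 = +6.375.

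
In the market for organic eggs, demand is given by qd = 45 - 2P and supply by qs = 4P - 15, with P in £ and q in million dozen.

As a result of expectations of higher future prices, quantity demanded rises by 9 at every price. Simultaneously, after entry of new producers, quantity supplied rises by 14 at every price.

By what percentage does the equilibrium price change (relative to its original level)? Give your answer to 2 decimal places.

Solve the original market: 45 - 2P = 4P - 15, hence P = 10 and q = 25.
The new curves are qd = 54 - 2P (demand) and qs = 4P - 1 (supply).
Equate the new curves: 54 - 2P = 4P - 1, giving 55 = 6P, P = 55/6 ≈ 9.1667, q = 107/3 ≈ 35.6667.
%ΔP = (9.1667 − 10) / 10 × 100 = -8.33%.

-8.33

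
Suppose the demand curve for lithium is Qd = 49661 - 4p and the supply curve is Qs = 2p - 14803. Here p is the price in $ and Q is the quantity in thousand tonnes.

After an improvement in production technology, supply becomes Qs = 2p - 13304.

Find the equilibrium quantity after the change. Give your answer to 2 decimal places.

7684.33

Solve the original market: 49661 - 4p = 2p - 14803, hence p = 10744 and Q = 6685.
With the change applied: demand Qd = 49661 - 4p, supply Qs = 2p - 13304.
New equilibrium: 49661 - 4p = 2p - 13304 ⇒ 62965 = 6p ⇒ p = 62965/6 ≈ 10494.1667, Q = 23053/3 ≈ 7684.3333.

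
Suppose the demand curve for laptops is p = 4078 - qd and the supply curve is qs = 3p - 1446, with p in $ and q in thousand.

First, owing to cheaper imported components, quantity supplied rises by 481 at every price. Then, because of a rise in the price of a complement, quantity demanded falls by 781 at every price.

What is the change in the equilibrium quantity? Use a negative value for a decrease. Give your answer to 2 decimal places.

-465.50

Solve the original market: 4078 - p = 3p - 1446, hence p = 1381 and q = 2697.
The shock moves the curves to qd = 3297 - p and qs = 3p - 965.
Clearing the new market: 3297 - p = 3p - 965, so p = 1065.5 and q = 2231.5.
Δq = 2231.5 − 2697 = -465.50.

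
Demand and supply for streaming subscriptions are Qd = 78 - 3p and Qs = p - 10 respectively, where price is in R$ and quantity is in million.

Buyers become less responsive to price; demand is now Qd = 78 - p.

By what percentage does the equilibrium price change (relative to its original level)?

+100

Initially, 78 - 3p = p - 10, so 88 = 4p and p = 22, Q = 12.
The shock moves the curves to Qd = 78 - p and Qs = p - 10.
New equilibrium: 78 - p = p - 10 ⇒ 88 = 2p ⇒ p = 44, Q = 34.
%Δp = (44 − 22) / 22 × 100 = +100%.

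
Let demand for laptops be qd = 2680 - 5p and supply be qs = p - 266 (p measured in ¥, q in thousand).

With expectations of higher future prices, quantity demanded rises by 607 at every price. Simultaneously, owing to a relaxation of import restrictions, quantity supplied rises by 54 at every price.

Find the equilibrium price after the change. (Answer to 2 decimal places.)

583.17

Solve the original market: 2680 - 5p = p - 266, hence p = 491 and q = 225.
With the change applied: demand qd = 3287 - 5p, supply qs = p - 212.
Equate the new curves: 3287 - 5p = p - 212, giving 3499 = 6p, p = 3499/6 ≈ 583.1667, q = 2227/6 ≈ 371.1667.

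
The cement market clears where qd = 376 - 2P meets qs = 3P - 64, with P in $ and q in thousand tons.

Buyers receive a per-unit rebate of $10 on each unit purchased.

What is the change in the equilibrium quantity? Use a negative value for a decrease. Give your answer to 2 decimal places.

Before the shock: 376 - 2P = 3P - 64 ⇒ 440 = 5P ⇒ P = 88, q = 200.
Since buyers' out-of-pocket price is the market price minus the rebate, the effective demand curve becomes qd = 396 - 2P.
Equate the new curves: 396 - 2P = 3P - 64, giving 460 = 5P, P = 92, q = 212.
Δq = 212 − 200 = +12.00.

+12.00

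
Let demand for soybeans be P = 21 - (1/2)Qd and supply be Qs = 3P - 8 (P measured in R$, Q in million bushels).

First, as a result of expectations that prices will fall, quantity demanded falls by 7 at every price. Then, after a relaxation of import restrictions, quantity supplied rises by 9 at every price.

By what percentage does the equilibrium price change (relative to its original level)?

Initially, 42 - 2P = 3P - 8, so 50 = 5P and P = 10, Q = 22.
With the change applied: demand Qd = 35 - 2P, supply Qs = 3P + 1.
Setting them equal: 35 - 2P = 3P + 1 → 34 = 5P, so P = 6.8 and Q = 21.4.
%ΔP = (6.8 − 10) / 10 × 100 = -32%.

-32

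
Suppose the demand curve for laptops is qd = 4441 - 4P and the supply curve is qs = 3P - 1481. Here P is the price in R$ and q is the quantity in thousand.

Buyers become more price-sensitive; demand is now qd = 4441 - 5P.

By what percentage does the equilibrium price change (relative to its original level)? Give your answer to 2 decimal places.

-12.50

Before the shock: 4441 - 4P = 3P - 1481 ⇒ 5922 = 7P ⇒ P = 846, q = 1057.
The shock moves the curves to qd = 4441 - 5P and qs = 3P - 1481.
Equate the new curves: 4441 - 5P = 3P - 1481, giving 5922 = 8P, P = 740.25, q = 739.75.
%ΔP = (740.25 − 846) / 846 × 100 = -12.50%.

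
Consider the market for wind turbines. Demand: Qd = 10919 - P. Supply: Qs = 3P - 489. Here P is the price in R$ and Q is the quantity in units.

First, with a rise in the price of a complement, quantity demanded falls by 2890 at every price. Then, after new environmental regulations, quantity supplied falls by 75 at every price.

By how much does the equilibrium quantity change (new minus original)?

-2186.25

Solve the original market: 10919 - P = 3P - 489, hence P = 2852 and Q = 8067.
The shock moves the curves to Qd = 8029 - P and Qs = 3P - 564.
Setting them equal: 8029 - P = 3P - 564 → 8593 = 4P, so P = 2148.25 and Q = 5880.75.
ΔQ = 5880.75 − 8067 = -2186.25.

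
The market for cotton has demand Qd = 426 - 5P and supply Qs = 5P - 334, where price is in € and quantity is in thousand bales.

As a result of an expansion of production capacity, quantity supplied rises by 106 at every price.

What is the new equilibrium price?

Initially, 426 - 5P = 5P - 334, so 760 = 10P and P = 76, Q = 46.
With the change applied: demand Qd = 426 - 5P, supply Qs = 5P - 228.
New equilibrium: 426 - 5P = 5P - 228 ⇒ 654 = 10P ⇒ P = 65.4, Q = 99.

65.4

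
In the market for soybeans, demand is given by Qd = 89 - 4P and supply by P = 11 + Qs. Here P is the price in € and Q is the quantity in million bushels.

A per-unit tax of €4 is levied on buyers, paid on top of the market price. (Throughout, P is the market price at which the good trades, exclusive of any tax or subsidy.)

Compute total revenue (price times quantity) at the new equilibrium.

97.44

Original equilibrium: 89 - 4P = P - 11 gives 100 = 5P, so P = 20 and Q = 9.
Since buyers pay the price plus the tax, the effective demand curve becomes Qd = 73 - 4P.
Clearing the new market: 73 - 4P = P - 11, so P = 16.8 and Q = 5.8.
New expenditure = 16.8 × 5.8 = 97.44.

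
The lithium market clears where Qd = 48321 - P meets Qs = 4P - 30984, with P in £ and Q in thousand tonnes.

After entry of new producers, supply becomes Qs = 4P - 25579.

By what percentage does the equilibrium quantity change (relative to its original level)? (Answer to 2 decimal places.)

Initially, 48321 - P = 4P - 30984, so 79305 = 5P and P = 15861, Q = 32460.
The shock moves the curves to Qd = 48321 - P and Qs = 4P - 25579.
Setting them equal: 48321 - P = 4P - 25579 → 73900 = 5P, so P = 14780 and Q = 33541.
%ΔQ = (33541 − 32460) / 32460 × 100 = +3.33%.

+3.33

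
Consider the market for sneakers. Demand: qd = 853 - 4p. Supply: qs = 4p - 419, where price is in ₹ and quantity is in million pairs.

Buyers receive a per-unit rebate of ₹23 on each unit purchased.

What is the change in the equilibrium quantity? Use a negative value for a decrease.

Solve the original market: 853 - 4p = 4p - 419, hence p = 159 and q = 217.
Since buyers' out-of-pocket price is the market price minus the rebate, the effective demand curve becomes qd = 945 - 4p.
Equate the new curves: 945 - 4p = 4p - 419, giving 1364 = 8p, p = 170.5, q = 263.
Δq = 263 − 217 = +46.

+46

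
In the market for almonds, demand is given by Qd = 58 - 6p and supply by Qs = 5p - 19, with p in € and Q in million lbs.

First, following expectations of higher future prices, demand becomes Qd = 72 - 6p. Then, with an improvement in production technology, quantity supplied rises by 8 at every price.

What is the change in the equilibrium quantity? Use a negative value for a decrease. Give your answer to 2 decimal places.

+10.73

Original equilibrium: 58 - 6p = 5p - 19 gives 77 = 11p, so p = 7 and Q = 16.
The shock moves the curves to Qd = 72 - 6p and Qs = 5p - 11.
New equilibrium: 72 - 6p = 5p - 11 ⇒ 83 = 11p ⇒ p = 83/11 ≈ 7.5455, Q = 294/11 ≈ 26.7273.
ΔQ = 26.7273 − 16 = +10.73.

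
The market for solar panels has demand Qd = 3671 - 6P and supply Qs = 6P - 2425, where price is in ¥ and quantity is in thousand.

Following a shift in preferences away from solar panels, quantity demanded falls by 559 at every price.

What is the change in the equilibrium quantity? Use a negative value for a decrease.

-279.5

Before the shock: 3671 - 6P = 6P - 2425 ⇒ 6096 = 12P ⇒ P = 508, Q = 623.
With the change applied: demand Qd = 3112 - 6P, supply Qs = 6P - 2425.
Equate the new curves: 3112 - 6P = 6P - 2425, giving 5537 = 12P, P = 5537/12 ≈ 461.4167, Q = 343.5.
ΔQ = 343.5 − 623 = -279.5.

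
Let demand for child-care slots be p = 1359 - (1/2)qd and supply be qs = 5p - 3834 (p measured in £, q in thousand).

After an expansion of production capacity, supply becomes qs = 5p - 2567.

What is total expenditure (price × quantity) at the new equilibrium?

Original equilibrium: 2718 - 2p = 5p - 3834 gives 6552 = 7p, so p = 936 and q = 846.
The shock moves the curves to qd = 2718 - 2p and qs = 5p - 2567.
New equilibrium: 2718 - 2p = 5p - 2567 ⇒ 5285 = 7p ⇒ p = 755, q = 1208.
New expenditure = 755 × 1208 = 912040.

912040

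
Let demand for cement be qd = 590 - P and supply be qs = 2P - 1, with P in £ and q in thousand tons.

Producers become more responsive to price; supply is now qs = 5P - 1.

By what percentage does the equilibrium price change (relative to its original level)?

Solve the original market: 590 - P = 2P - 1, hence P = 197 and q = 393.
The new curves are qd = 590 - P (demand) and qs = 5P - 1 (supply).
Setting them equal: 590 - P = 5P - 1 → 591 = 6P, so P = 98.5 and q = 491.5.
%ΔP = (98.5 − 197) / 197 × 100 = -50%.

-50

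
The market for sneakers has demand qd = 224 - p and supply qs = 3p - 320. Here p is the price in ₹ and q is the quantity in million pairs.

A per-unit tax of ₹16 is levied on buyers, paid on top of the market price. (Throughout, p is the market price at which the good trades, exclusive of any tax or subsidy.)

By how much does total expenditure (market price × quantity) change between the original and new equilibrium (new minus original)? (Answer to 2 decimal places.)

Initially, 224 - p = 3p - 320, so 544 = 4p and p = 136, q = 88.
Since buyers pay the price plus the tax, the effective demand curve becomes qd = 208 - p.
New equilibrium: 208 - p = 3p - 320 ⇒ 528 = 4p ⇒ p = 132, q = 76.
Expenditure moves from 136×88 = 11968 to 132×76 = 10032; change = -1936.00.

-1936.00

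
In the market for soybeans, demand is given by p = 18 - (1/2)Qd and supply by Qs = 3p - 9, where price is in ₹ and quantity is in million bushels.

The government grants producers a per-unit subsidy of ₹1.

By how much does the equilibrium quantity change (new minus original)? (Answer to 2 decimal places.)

+1.20

Initially, 36 - 2p = 3p - 9, so 45 = 5p and p = 9, Q = 18.
Since sellers receive the price plus the subsidy, the effective supply curve becomes Qs = 3p - 6.
Clearing the new market: 36 - 2p = 3p - 6, so p = 8.4 and Q = 19.2.
ΔQ = 19.2 − 18 = +1.20.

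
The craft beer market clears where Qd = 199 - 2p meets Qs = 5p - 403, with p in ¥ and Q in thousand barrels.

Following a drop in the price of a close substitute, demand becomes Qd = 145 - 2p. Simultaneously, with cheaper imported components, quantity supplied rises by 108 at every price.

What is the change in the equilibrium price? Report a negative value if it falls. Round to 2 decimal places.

-23.14

Before the shock: 199 - 2p = 5p - 403 ⇒ 602 = 7p ⇒ p = 86, Q = 27.
The new curves are Qd = 145 - 2p (demand) and Qs = 5p - 295 (supply).
New equilibrium: 145 - 2p = 5p - 295 ⇒ 440 = 7p ⇒ p = 440/7 ≈ 62.8571, Q = 135/7 ≈ 19.2857.
Δp = 62.8571 − 86 = -23.14.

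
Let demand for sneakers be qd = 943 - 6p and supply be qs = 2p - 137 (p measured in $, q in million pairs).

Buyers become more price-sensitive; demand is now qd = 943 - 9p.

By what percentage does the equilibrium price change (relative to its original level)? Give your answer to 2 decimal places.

Original equilibrium: 943 - 6p = 2p - 137 gives 1080 = 8p, so p = 135 and q = 133.
The shock moves the curves to qd = 943 - 9p and qs = 2p - 137.
New equilibrium: 943 - 9p = 2p - 137 ⇒ 1080 = 11p ⇒ p = 1080/11 ≈ 98.1818, q = 653/11 ≈ 59.3636.
%Δp = (98.1818 − 135) / 135 × 100 = -27.27%.

-27.27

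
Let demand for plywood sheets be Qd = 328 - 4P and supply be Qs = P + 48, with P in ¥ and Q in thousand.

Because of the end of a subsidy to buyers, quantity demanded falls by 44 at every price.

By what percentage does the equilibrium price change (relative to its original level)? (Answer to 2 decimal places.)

-15.71

Original equilibrium: 328 - 4P = P + 48 gives 280 = 5P, so P = 56 and Q = 104.
The new curves are Qd = 284 - 4P (demand) and Qs = P + 48 (supply).
New equilibrium: 284 - 4P = P + 48 ⇒ 236 = 5P ⇒ P = 47.2, Q = 95.2.
%ΔP = (47.2 − 56) / 56 × 100 = -15.71%.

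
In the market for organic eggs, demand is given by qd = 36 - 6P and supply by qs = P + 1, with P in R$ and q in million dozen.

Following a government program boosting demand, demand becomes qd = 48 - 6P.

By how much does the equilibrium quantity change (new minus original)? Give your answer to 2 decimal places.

Initially, 36 - 6P = P + 1, so 35 = 7P and P = 5, q = 6.
The new curves are qd = 48 - 6P (demand) and qs = P + 1 (supply).
New equilibrium: 48 - 6P = P + 1 ⇒ 47 = 7P ⇒ P = 47/7 ≈ 6.7143, q = 54/7 ≈ 7.7143.
Δq = 7.7143 − 6 = +1.71.

+1.71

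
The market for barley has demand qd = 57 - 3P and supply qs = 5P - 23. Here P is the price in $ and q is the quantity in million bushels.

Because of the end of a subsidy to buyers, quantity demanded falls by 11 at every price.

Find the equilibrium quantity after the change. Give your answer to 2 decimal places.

Initially, 57 - 3P = 5P - 23, so 80 = 8P and P = 10, q = 27.
With the change applied: demand qd = 46 - 3P, supply qs = 5P - 23.
Clearing the new market: 46 - 3P = 5P - 23, so P = 8.625 and q = 20.125.

20.13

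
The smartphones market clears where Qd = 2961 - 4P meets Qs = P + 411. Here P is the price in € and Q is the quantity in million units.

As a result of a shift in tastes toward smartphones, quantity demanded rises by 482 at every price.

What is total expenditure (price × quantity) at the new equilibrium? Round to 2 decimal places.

Solve the original market: 2961 - 4P = P + 411, hence P = 510 and Q = 921.
After the shift, demand is Qd = 3443 - 4P and supply is Qs = P + 411.
New equilibrium: 3443 - 4P = P + 411 ⇒ 3032 = 5P ⇒ P = 606.4, Q = 1017.4.
New expenditure = 606.4 × 1017.4 = 616951.36.

616951.36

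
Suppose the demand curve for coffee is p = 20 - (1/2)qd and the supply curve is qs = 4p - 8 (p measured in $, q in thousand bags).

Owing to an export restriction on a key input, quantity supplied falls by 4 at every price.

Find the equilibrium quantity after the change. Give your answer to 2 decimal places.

22.67

Initially, 40 - 2p = 4p - 8, so 48 = 6p and p = 8, q = 24.
After the shift, demand is qd = 40 - 2p and supply is qs = 4p - 12.
Clearing the new market: 40 - 2p = 4p - 12, so p = 26/3 ≈ 8.6667 and q = 68/3 ≈ 22.6667.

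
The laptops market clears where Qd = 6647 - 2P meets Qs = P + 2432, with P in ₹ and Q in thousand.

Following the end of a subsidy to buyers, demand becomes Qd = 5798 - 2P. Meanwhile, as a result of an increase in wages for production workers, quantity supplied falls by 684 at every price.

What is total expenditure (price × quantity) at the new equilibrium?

4182300

Before the shock: 6647 - 2P = P + 2432 ⇒ 4215 = 3P ⇒ P = 1405, Q = 3837.
After the shift, demand is Qd = 5798 - 2P and supply is Qs = P + 1748.
Clearing the new market: 5798 - 2P = P + 1748, so P = 1350 and Q = 3098.
New expenditure = 1350 × 3098 = 4182300.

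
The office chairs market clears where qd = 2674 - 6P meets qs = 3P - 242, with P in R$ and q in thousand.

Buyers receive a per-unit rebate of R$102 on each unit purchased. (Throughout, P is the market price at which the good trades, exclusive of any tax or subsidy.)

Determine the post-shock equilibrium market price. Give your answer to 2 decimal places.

Original equilibrium: 2674 - 6P = 3P - 242 gives 2916 = 9P, so P = 324 and q = 730.
Since buyers' out-of-pocket price is the market price minus the rebate, the effective demand curve becomes qd = 3286 - 6P.
Setting them equal: 3286 - 6P = 3P - 242 → 3528 = 9P, so P = 392 and q = 934.

392.00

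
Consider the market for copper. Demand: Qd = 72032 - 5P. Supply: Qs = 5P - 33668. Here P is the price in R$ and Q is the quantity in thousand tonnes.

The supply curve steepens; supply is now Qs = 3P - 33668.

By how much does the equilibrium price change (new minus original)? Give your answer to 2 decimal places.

Original equilibrium: 72032 - 5P = 5P - 33668 gives 105700 = 10P, so P = 10570 and Q = 19182.
The new curves are Qd = 72032 - 5P (demand) and Qs = 3P - 33668 (supply).
Setting them equal: 72032 - 5P = 3P - 33668 → 105700 = 8P, so P = 13212.5 and Q = 5969.5.
ΔP = 13212.5 − 10570 = +2642.50.

+2642.50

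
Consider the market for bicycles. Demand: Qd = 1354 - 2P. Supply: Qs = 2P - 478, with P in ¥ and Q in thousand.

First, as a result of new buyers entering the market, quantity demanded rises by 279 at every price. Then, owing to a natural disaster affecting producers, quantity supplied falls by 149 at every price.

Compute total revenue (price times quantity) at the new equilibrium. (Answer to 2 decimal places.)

Original equilibrium: 1354 - 2P = 2P - 478 gives 1832 = 4P, so P = 458 and Q = 438.
After the shift, demand is Qd = 1633 - 2P and supply is Qs = 2P - 627.
Clearing the new market: 1633 - 2P = 2P - 627, so P = 565 and Q = 503.
New expenditure = 565 × 503 = 284195.00.

284195.00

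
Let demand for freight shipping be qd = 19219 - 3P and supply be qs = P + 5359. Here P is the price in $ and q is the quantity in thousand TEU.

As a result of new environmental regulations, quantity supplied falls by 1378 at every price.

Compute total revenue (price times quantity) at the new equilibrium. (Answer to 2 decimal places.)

29677909.75

Before the shock: 19219 - 3P = P + 5359 ⇒ 13860 = 4P ⇒ P = 3465, q = 8824.
After the shift, demand is qd = 19219 - 3P and supply is qs = P + 3981.
Equate the new curves: 19219 - 3P = P + 3981, giving 15238 = 4P, P = 3809.5, q = 7790.5.
New expenditure = 3809.5 × 7790.5 = 29677909.75.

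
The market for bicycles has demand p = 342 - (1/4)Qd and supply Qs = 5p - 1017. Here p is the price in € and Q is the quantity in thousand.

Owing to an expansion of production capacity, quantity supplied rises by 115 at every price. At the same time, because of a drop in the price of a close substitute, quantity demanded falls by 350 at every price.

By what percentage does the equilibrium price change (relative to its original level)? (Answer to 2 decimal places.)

-19.50

Original equilibrium: 1368 - 4p = 5p - 1017 gives 2385 = 9p, so p = 265 and Q = 308.
With the change applied: demand Qd = 1018 - 4p, supply Qs = 5p - 902.
New equilibrium: 1018 - 4p = 5p - 902 ⇒ 1920 = 9p ⇒ p = 640/3 ≈ 213.3333, Q = 494/3 ≈ 164.6667.
%Δp = (213.3333 − 265) / 265 × 100 = -19.50%.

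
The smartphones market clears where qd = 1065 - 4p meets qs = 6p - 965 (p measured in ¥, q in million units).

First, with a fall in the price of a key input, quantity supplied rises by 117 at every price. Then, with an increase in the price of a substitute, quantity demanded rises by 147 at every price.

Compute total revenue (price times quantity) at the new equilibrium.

Original equilibrium: 1065 - 4p = 6p - 965 gives 2030 = 10p, so p = 203 and q = 253.
After the shift, demand is qd = 1212 - 4p and supply is qs = 6p - 848.
Clearing the new market: 1212 - 4p = 6p - 848, so p = 206 and q = 388.
New expenditure = 206 × 388 = 79928.

79928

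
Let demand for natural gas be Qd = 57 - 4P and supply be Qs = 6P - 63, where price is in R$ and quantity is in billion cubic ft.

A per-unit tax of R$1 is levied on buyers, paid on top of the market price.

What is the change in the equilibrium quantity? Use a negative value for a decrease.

Original equilibrium: 57 - 4P = 6P - 63 gives 120 = 10P, so P = 12 and Q = 9.
Since buyers pay the price plus the tax, the effective demand curve becomes Qd = 53 - 4P.
Equate the new curves: 53 - 4P = 6P - 63, giving 116 = 10P, P = 11.6, Q = 6.6.
ΔQ = 6.6 − 9 = -2.4.

-2.4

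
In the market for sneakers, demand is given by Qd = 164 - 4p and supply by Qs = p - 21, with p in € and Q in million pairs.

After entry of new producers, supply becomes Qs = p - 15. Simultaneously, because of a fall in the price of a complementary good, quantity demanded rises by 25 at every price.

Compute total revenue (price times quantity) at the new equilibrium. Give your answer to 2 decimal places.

1052.64

Before the shock: 164 - 4p = p - 21 ⇒ 185 = 5p ⇒ p = 37, Q = 16.
With the change applied: demand Qd = 189 - 4p, supply Qs = p - 15.
Setting them equal: 189 - 4p = p - 15 → 204 = 5p, so p = 40.8 and Q = 25.8.
New expenditure = 40.8 × 25.8 = 1052.64.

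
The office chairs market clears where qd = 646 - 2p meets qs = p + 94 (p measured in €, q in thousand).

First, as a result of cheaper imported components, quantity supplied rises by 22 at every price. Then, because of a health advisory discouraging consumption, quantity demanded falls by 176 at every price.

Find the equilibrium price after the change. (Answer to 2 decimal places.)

Solve the original market: 646 - 2p = p + 94, hence p = 184 and q = 278.
The shock moves the curves to qd = 470 - 2p and qs = p + 116.
Clearing the new market: 470 - 2p = p + 116, so p = 118 and q = 234.

118.00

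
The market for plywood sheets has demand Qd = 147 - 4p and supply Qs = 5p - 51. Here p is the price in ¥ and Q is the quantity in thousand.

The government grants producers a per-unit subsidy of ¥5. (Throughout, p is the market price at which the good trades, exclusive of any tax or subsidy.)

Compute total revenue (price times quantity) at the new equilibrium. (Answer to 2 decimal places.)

1347.69

Initially, 147 - 4p = 5p - 51, so 198 = 9p and p = 22, Q = 59.
Since sellers receive the price plus the subsidy, the effective supply curve becomes Qs = 5p - 26.
Setting them equal: 147 - 4p = 5p - 26 → 173 = 9p, so p = 173/9 ≈ 19.2222 and Q = 631/9 ≈ 70.1111.
New expenditure = 19.2222 × 70.1111 = 1347.69.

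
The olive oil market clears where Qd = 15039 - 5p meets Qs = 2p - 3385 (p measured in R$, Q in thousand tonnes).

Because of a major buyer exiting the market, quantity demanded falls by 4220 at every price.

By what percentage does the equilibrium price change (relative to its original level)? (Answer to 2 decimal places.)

-22.90

Before the shock: 15039 - 5p = 2p - 3385 ⇒ 18424 = 7p ⇒ p = 2632, Q = 1879.
The new curves are Qd = 10819 - 5p (demand) and Qs = 2p - 3385 (supply).
New equilibrium: 10819 - 5p = 2p - 3385 ⇒ 14204 = 7p ⇒ p = 14204/7 ≈ 2029.1429, Q = 4713/7 ≈ 673.2857.
%Δp = (2029.1429 − 2632) / 2632 × 100 = -22.90%.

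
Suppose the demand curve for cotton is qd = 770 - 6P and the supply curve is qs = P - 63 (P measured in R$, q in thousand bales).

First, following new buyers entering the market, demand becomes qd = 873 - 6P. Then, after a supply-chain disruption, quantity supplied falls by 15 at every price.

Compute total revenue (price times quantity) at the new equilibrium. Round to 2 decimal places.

Original equilibrium: 770 - 6P = P - 63 gives 833 = 7P, so P = 119 and q = 56.
The shock moves the curves to qd = 873 - 6P and qs = P - 78.
Setting them equal: 873 - 6P = P - 78 → 951 = 7P, so P = 951/7 ≈ 135.8571 and q = 405/7 ≈ 57.8571.
New expenditure = 135.8571 × 57.8571 = 7860.31.

7860.31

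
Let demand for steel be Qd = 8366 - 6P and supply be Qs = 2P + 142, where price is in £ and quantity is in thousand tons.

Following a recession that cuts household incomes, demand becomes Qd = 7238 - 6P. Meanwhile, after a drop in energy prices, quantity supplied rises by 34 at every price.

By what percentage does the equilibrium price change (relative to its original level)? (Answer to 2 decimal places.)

-14.13

Initially, 8366 - 6P = 2P + 142, so 8224 = 8P and P = 1028, Q = 2198.
With the change applied: demand Qd = 7238 - 6P, supply Qs = 2P + 176.
Equate the new curves: 7238 - 6P = 2P + 176, giving 7062 = 8P, P = 882.75, Q = 1941.5.
%ΔP = (882.75 − 1028) / 1028 × 100 = -14.13%.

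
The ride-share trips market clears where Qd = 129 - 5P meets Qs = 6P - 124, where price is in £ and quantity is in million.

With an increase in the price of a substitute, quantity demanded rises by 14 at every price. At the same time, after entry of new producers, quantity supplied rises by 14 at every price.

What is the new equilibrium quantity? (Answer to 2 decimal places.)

28.00

Before the shock: 129 - 5P = 6P - 124 ⇒ 253 = 11P ⇒ P = 23, Q = 14.
After the shift, demand is Qd = 143 - 5P and supply is Qs = 6P - 110.
Equate the new curves: 143 - 5P = 6P - 110, giving 253 = 11P, P = 23, Q = 28.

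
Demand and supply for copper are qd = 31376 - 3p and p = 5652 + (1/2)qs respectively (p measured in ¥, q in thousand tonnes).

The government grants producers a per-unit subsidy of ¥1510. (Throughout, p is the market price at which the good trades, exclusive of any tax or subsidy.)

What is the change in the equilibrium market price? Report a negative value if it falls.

Initially, 31376 - 3p = 2p - 11304, so 42680 = 5p and p = 8536, q = 5768.
Since sellers receive the price plus the subsidy, the effective supply curve becomes qs = 2p - 8284.
Setting them equal: 31376 - 3p = 2p - 8284 → 39660 = 5p, so p = 7932 and q = 7580.
Δp = 7932 − 8536 = -604.

-604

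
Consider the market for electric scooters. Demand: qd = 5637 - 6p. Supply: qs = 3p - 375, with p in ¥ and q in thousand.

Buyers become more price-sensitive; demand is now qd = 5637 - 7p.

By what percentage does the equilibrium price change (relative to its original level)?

-10

Initially, 5637 - 6p = 3p - 375, so 6012 = 9p and p = 668, q = 1629.
The shock moves the curves to qd = 5637 - 7p and qs = 3p - 375.
Equate the new curves: 5637 - 7p = 3p - 375, giving 6012 = 10p, p = 601.2, q = 1428.6.
%Δp = (601.2 − 668) / 668 × 100 = -10%.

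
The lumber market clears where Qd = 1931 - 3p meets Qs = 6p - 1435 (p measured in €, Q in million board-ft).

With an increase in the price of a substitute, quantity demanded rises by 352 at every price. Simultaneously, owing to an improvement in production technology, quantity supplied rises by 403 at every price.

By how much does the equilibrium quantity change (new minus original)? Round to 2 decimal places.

+369.00

Solve the original market: 1931 - 3p = 6p - 1435, hence p = 374 and Q = 809.
The new curves are Qd = 2283 - 3p (demand) and Qs = 6p - 1032 (supply).
Setting them equal: 2283 - 3p = 6p - 1032 → 3315 = 9p, so p = 1105/3 ≈ 368.3333 and Q = 1178.
ΔQ = 1178 − 809 = +369.00.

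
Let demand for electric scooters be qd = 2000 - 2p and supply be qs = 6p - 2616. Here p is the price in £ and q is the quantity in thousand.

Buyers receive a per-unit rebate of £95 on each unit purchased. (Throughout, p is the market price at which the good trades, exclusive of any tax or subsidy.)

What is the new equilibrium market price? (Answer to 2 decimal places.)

Initially, 2000 - 2p = 6p - 2616, so 4616 = 8p and p = 577, q = 846.
Since buyers' out-of-pocket price is the market price minus the rebate, the effective demand curve becomes qd = 2190 - 2p.
New equilibrium: 2190 - 2p = 6p - 2616 ⇒ 4806 = 8p ⇒ p = 600.75, q = 988.5.

600.75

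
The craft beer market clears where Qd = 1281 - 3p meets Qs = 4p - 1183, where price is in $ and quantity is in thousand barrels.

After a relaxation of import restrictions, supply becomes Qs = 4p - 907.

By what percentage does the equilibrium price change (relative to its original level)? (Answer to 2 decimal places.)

-11.20

Initially, 1281 - 3p = 4p - 1183, so 2464 = 7p and p = 352, Q = 225.
The shock moves the curves to Qd = 1281 - 3p and Qs = 4p - 907.
Setting them equal: 1281 - 3p = 4p - 907 → 2188 = 7p, so p = 2188/7 ≈ 312.5714 and Q = 2403/7 ≈ 343.2857.
%Δp = (312.5714 − 352) / 352 × 100 = -11.20%.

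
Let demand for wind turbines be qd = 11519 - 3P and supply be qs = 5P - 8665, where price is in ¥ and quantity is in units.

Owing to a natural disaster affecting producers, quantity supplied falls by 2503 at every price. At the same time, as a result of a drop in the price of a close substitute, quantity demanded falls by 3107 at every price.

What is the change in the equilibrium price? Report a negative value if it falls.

-75.5

Original equilibrium: 11519 - 3P = 5P - 8665 gives 20184 = 8P, so P = 2523 and q = 3950.
The shock moves the curves to qd = 8412 - 3P and qs = 5P - 11168.
Setting them equal: 8412 - 3P = 5P - 11168 → 19580 = 8P, so P = 2447.5 and q = 1069.5.
ΔP = 2447.5 − 2523 = -75.5.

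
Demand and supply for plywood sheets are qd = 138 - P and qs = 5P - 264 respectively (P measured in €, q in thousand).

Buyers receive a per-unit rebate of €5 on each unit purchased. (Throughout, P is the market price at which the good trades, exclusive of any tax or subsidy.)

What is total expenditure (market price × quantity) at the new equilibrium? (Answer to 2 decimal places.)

Initially, 138 - P = 5P - 264, so 402 = 6P and P = 67, q = 71.
Since buyers' out-of-pocket price is the market price minus the rebate, the effective demand curve becomes qd = 143 - P.
Clearing the new market: 143 - P = 5P - 264, so P = 407/6 ≈ 67.8333 and q = 451/6 ≈ 75.1667.
New expenditure = 67.8333 × 75.1667 = 5098.81.

5098.81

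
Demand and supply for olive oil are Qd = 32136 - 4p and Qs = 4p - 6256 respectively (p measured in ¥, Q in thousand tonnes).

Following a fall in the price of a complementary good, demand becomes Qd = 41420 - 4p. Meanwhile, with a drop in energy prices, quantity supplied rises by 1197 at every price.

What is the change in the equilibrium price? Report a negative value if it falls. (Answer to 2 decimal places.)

Original equilibrium: 32136 - 4p = 4p - 6256 gives 38392 = 8p, so p = 4799 and Q = 12940.
The shock moves the curves to Qd = 41420 - 4p and Qs = 4p - 5059.
Equate the new curves: 41420 - 4p = 4p - 5059, giving 46479 = 8p, p = 5809.875, Q = 18180.5.
Δp = 5809.875 − 4799 = +1010.88.

+1010.88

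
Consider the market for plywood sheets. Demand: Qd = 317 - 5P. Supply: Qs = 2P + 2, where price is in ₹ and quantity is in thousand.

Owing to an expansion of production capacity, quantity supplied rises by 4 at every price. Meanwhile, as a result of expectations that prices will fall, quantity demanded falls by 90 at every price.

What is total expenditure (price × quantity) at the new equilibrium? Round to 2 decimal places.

2182.94

Before the shock: 317 - 5P = 2P + 2 ⇒ 315 = 7P ⇒ P = 45, Q = 92.
With the change applied: demand Qd = 227 - 5P, supply Qs = 2P + 6.
New equilibrium: 227 - 5P = 2P + 6 ⇒ 221 = 7P ⇒ P = 221/7 ≈ 31.5714, Q = 484/7 ≈ 69.1429.
New expenditure = 31.5714 × 69.1429 = 2182.94.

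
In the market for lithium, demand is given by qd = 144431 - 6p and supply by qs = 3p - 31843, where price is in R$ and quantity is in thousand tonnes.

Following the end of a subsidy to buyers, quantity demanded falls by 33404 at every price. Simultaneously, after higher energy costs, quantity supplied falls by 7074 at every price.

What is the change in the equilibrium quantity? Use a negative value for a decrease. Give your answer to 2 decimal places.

-15850.67

Before the shock: 144431 - 6p = 3p - 31843 ⇒ 176274 = 9p ⇒ p = 19586, q = 26915.
After the shift, demand is qd = 111027 - 6p and supply is qs = 3p - 38917.
Clearing the new market: 111027 - 6p = 3p - 38917, so p = 149944/9 ≈ 16660.4444 and q = 33193/3 ≈ 11064.3333.
Δq = 11064.3333 − 26915 = -15850.67.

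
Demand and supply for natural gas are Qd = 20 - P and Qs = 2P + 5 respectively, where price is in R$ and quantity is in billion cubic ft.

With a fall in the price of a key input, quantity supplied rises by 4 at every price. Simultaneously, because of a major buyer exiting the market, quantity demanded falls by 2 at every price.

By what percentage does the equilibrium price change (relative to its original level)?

Solve the original market: 20 - P = 2P + 5, hence P = 5 and Q = 15.
With the change applied: demand Qd = 18 - P, supply Qs = 2P + 9.
Setting them equal: 18 - P = 2P + 9 → 9 = 3P, so P = 3 and Q = 15.
%ΔP = (3 − 5) / 5 × 100 = -40%.

-40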